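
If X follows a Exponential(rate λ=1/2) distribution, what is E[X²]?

Using the identity E[X²] = Var(X) + (E[X])²:
E[X] = 2
Var(X) = 4
E[X²] = 4 + (2)²
= 8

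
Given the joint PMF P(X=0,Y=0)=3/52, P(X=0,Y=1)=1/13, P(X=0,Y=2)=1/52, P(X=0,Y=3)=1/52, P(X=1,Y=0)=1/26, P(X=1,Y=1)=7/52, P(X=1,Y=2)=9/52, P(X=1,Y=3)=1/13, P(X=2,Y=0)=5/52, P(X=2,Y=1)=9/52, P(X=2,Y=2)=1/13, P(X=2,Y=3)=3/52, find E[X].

First find marginal of X:
P(X=0) = 9/52
P(X=1) = 11/26
P(X=2) = 21/52
E[X] = 0 × 9/52 + 1 × 11/26 + 2 × 21/52 = 16/13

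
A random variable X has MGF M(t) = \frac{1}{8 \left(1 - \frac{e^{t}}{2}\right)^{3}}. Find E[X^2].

To find E[X^2], compute M^(2)(0):
M^(1)(t) = \frac{3 e^{t}}{16 \left(1 - \frac{e^{t}}{2}\right)^{4}}
M^(2)(t) = \frac{3 e^{t}}{16 \left(1 - \frac{e^{t}}{2}\right)^{4}} + \frac{3 e^{2 t}}{8 \left(1 - \frac{e^{t}}{2}\right)^{5}}
M^(2)(0) = 15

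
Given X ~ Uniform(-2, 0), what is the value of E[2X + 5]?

For X ~ Uniform(-2, 0):
E[X] = -1
E[2X + 5] = 2 × E[X] + 5 = 3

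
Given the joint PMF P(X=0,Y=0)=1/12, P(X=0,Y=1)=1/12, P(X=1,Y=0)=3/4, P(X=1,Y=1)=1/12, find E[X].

First find marginal of X:
P(X=0) = 1/6
P(X=1) = 5/6
E[X] = 0 × 1/6 + 1 × 5/6 = 5/6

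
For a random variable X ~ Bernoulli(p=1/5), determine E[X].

For X ~ Bernoulli(p=1/5), the expected value is:
E[X] = \frac{1}{5}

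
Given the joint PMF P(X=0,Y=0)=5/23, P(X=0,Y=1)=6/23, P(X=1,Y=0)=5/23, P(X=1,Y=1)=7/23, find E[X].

First find marginal of X:
P(X=0) = 11/23
P(X=1) = 12/23
E[X] = 0 × 11/23 + 1 × 12/23 = 12/23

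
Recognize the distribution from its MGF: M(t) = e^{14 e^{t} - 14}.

The MGF M(t) = e^{14 e^{t} - 14} is the standard form for the Poisson distribution.
Comparing with the known MGF formula identifies: Poisson(λ=14)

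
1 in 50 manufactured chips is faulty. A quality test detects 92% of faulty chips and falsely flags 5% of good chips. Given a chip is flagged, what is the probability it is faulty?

Let D = the rare event, + = positive/flagged.
P(D) = 1/50
P(+|D) = 92/100 = 23/25
P(+|D') = 5/100 = 1/20
P(+) = P(+|D)P(D) + P(+|D')P(D')
     = \frac{23}{25} × \frac{1}{50} + \frac{1}{20} × \frac{49}{50}
     = \frac{337}{5000}
P(D|+) = P(+|D)P(D)/P(+) = \frac{92}{337}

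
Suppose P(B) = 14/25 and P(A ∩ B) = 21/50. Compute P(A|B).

P(A|B) = P(A ∩ B) / P(B)
= (21/50) / (14/25)
= 3/4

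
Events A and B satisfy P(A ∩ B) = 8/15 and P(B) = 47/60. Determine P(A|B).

P(A|B) = P(A ∩ B) / P(B)
= (8/15) / (47/60)
= 32/47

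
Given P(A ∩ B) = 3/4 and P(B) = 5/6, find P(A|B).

P(A|B) = P(A ∩ B) / P(B)
= (3/4) / (5/6)
= 9/10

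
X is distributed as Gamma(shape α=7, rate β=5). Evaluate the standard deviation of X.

For X ~ Gamma(shape α=7, rate β=5):
Var(X) = \frac{7}{25}
SD(X) = √(Var(X)) = √(\frac{7}{25}) = \frac{\sqrt{7}}{5}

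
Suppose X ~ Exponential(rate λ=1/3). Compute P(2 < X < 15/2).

P(2 < X < 15/2) = ∫_{2}^{15/2} f(x) dx
where f(x) = \frac{e^{- \frac{x}{3}}}{3}
= - \frac{1}{e^{\frac{5}{2}}} + e^{- \frac{2}{3}}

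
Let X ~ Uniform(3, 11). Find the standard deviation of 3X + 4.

For X ~ Uniform(3, 11):
Var(X) = \frac{16}{3}
SD(X) = √(Var(X)) = √(\frac{16}{3}) = \frac{4 \sqrt{3}}{3}
SD(3X + 4) = |3| × SD(X) = 3 × \frac{4 \sqrt{3}}{3} = 4 \sqrt{3}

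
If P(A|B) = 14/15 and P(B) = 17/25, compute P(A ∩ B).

By definition, P(A|B) = P(A ∩ B) / P(B)
So P(A ∩ B) = P(A|B) × P(B)
= 14/15 × 17/25
= 238/375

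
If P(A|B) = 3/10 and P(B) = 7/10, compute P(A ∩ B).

By definition, P(A|B) = P(A ∩ B) / P(B)
So P(A ∩ B) = P(A|B) × P(B)
= 3/10 × 7/10
= 21/100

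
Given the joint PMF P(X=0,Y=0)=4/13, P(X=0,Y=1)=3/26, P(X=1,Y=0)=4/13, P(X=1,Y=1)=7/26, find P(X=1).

P(X=1) = P(X=1,Y=0) + P(X=1,Y=1)
= 4/13 + 7/26
= 15/26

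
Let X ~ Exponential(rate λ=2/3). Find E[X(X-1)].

E[X(X-1)] = E[X² - X] = E[X²] - E[X]
E[X] = \frac{3}{2}
E[X²] = Var(X) + (E[X])² = \frac{9}{4} + (\frac{3}{2})² = \frac{9}{2}
E[X(X-1)] = \frac{9}{2} - \frac{3}{2} = 3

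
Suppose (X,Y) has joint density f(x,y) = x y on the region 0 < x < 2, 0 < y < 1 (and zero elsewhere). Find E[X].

f_X(x) = ∫_0^1 x y dy = \frac{x}{2}
E[X] = ∫_0^2 x × (\frac{x}{2}) dx = \frac{4}{3}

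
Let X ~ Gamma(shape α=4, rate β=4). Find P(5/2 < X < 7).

P(5/2 < X < 7) = ∫_{5/2}^{7} f(x) dx
where f(x) = \frac{128 x^{3} e^{- 4 x}}{3}
= \frac{-12239 + 683 e^{18}}{3 e^{28}}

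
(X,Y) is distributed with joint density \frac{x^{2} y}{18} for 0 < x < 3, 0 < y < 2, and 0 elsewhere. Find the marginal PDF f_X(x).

f_X(x) = ∫_0^2 f(x,y) dy
= ∫_0^2 \frac{x^{2} y}{18} dy
= \frac{x^{2}}{9} for 0 < x < 3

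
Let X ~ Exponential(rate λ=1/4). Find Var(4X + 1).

For X ~ Exponential(rate λ=1/4):
Var(X) = 16
Var(4X + 1) = (4)² × Var(X) = 16 × 16 = 256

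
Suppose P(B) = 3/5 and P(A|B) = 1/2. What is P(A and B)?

By definition, P(A|B) = P(A ∩ B) / P(B)
So P(A ∩ B) = P(A|B) × P(B)
= 1/2 × 3/5
= 3/10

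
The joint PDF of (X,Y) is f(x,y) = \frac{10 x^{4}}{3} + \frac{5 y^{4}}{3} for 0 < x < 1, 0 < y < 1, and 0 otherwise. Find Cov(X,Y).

E[XY] = ∫∫ xy × f(x,y) dx dy = \frac{5}{12}
E[X] = \frac{13}{18}
E[Y] = \frac{11}{18}
Cov(X,Y) = E[XY] - E[X]E[Y] = - \frac{2}{81}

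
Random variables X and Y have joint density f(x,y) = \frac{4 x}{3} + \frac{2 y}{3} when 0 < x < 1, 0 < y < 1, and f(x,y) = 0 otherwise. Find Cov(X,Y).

E[XY] = ∫∫ xy × f(x,y) dx dy = \frac{1}{3}
E[X] = \frac{11}{18}
E[Y] = \frac{5}{9}
Cov(X,Y) = E[XY] - E[X]E[Y] = - \frac{1}{162}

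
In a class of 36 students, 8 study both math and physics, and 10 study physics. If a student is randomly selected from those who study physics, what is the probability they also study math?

P(A ∩ B) = 8/36 = 2/9
P(B) = 10/36 = 5/18
P(A|B) = P(A ∩ B) / P(B) = (2/9) / (5/18) = 4/5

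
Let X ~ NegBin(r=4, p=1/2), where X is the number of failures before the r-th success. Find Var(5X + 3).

For X ~ NegBin(r=4, p=1/2), where X is the number of failures before the r-th success:
Var(X) = 8
Var(5X + 3) = (5)² × Var(X) = 25 × 8 = 200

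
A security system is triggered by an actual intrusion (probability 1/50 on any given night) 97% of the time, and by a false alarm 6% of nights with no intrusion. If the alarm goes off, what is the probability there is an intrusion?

Let D = the rare event, + = positive/flagged.
P(D) = 1/50
P(+|D) = 97/100
P(+|D') = 6/100 = 3/50
P(+) = P(+|D)P(D) + P(+|D')P(D')
     = \frac{97}{100} × \frac{1}{50} + \frac{3}{50} × \frac{49}{50}
     = \frac{391}{5000}
P(D|+) = P(+|D)P(D)/P(+) = \frac{97}{391}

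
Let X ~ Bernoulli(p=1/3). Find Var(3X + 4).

For X ~ Bernoulli(p=1/3):
Var(X) = \frac{2}{9}
Var(3X + 4) = (3)² × Var(X) = 9 × \frac{2}{9} = 2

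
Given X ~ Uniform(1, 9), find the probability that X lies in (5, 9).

P(5 < X < 9) = ∫_{5}^{9} f(x) dx
where f(x) = \frac{1}{8}
= \frac{1}{2}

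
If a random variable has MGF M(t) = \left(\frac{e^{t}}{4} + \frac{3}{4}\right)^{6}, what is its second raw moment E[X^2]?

To find E[X^2], compute M^(2)(0):
M^(1)(t) = \frac{3 \left(\frac{e^{t}}{4} + \frac{3}{4}\right)^{5} e^{t}}{2}
M^(2)(t) = \frac{3 \left(\frac{e^{t}}{4} + \frac{3}{4}\right)^{5} e^{t}}{2} + \frac{15 \left(\frac{e^{t}}{4} + \frac{3}{4}\right)^{4} e^{2 t}}{8}
M^(2)(0) = \frac{27}{8}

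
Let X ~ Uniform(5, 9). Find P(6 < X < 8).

P(6 < X < 8) = ∫_{6}^{8} f(x) dx
where f(x) = \frac{1}{4}
= \frac{1}{2}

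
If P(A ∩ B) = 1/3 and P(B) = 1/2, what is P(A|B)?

P(A|B) = P(A ∩ B) / P(B)
= (1/3) / (1/2)
= 2/3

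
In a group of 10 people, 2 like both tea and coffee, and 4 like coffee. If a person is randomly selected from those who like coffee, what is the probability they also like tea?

P(A ∩ B) = 2/10 = 1/5
P(B) = 4/10 = 2/5
P(A|B) = P(A ∩ B) / P(B) = (1/5) / (2/5) = 1/2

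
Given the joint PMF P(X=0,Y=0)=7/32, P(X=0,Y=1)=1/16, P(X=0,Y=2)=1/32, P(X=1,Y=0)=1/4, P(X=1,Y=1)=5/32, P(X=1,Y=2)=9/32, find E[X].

First find marginal of X:
P(X=0) = 5/16
P(X=1) = 11/16
E[X] = 0 × 5/16 + 1 × 11/16 = 11/16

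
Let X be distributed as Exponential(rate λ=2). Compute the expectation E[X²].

Using the identity E[X²] = Var(X) + (E[X])²:
E[X] = \frac{1}{2}
Var(X) = \frac{1}{4}
E[X²] = \frac{1}{4} + (\frac{1}{2})²
= \frac{1}{2}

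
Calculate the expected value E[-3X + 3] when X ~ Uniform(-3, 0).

For X ~ Uniform(-3, 0):
E[X] = - \frac{3}{2}
E[-3X + 3] = -3 × E[X] + 3 = \frac{15}{2}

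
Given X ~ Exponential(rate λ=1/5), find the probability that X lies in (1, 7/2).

P(1 < X < 7/2) = ∫_{1}^{7/2} f(x) dx
where f(x) = \frac{e^{- \frac{x}{5}}}{5}
= - \frac{1}{e^{\frac{7}{10}}} + e^{- \frac{1}{5}}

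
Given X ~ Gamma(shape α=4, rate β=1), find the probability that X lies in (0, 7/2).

P(0 < X < 7/2) = ∫_{0}^{7/2} f(x) dx
where f(x) = \frac{x^{3} e^{- x}}{6}
= 1 - \frac{853}{48 e^{\frac{7}{2}}}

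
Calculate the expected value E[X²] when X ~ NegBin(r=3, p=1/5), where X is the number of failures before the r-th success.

Using the identity E[X²] = Var(X) + (E[X])²:
E[X] = 12
Var(X) = 60
E[X²] = 60 + (12)²
= 204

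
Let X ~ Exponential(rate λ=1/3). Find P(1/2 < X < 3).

P(1/2 < X < 3) = ∫_{1/2}^{3} f(x) dx
where f(x) = \frac{e^{- \frac{x}{3}}}{3}
= - \frac{1}{e} + e^{- \frac{1}{6}}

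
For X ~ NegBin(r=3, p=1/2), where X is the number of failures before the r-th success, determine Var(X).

For X ~ NegBin(r=3, p=1/2), where X is the number of failures before the r-th success:
Var(X) = 6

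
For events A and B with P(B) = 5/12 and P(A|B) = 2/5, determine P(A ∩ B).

By definition, P(A|B) = P(A ∩ B) / P(B)
So P(A ∩ B) = P(A|B) × P(B)
= 2/5 × 5/12
= 1/6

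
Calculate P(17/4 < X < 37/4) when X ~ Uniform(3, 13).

P(17/4 < X < 37/4) = ∫_{17/4}^{37/4} f(x) dx
where f(x) = \frac{1}{10}
= \frac{1}{2}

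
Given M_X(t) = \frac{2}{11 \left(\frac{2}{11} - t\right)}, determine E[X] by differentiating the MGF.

To find E[X], compute M^(1)(0):
M^(1)(t) = \frac{2}{11 \left(\frac{2}{11} - t\right)^{2}}
M^(1)(0) = \frac{11}{2}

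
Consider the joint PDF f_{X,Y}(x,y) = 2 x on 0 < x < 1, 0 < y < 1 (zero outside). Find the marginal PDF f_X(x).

f_X(x) = ∫_0^1 f(x,y) dy
= ∫_0^1 2 x dy
= 2 x for 0 < x < 1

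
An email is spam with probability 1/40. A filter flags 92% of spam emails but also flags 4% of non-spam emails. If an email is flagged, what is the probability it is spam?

Let D = the rare event, + = positive/flagged.
P(D) = 1/40
P(+|D) = 92/100 = 23/25
P(+|D') = 4/100 = 1/25
P(+) = P(+|D)P(D) + P(+|D')P(D')
     = \frac{23}{25} × \frac{1}{40} + \frac{1}{25} × \frac{39}{40}
     = \frac{31}{500}
P(D|+) = P(+|D)P(D)/P(+) = \frac{23}{62}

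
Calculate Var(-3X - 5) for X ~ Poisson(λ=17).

For X ~ Poisson(λ=17):
Var(X) = 17
Var(-3X - 5) = (-3)² × Var(X) = 9 × 17 = 153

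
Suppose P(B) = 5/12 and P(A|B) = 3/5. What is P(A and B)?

By definition, P(A|B) = P(A ∩ B) / P(B)
So P(A ∩ B) = P(A|B) × P(B)
= 3/5 × 5/12
= 1/4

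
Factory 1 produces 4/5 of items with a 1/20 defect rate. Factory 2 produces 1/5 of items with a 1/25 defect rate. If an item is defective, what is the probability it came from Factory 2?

Using Bayes' theorem:
P(F1) = 4/5, P(D|F1) = 1/20
P(F2) = 1/5, P(D|F2) = 1/25
P(D) = P(D|F1)P(F1) + P(D|F2)P(F2)
     = \frac{6}{125}
P(F2|D) = P(D|F2)P(F2) / P(D)
= \frac{1}{6}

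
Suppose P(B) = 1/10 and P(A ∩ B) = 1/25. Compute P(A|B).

P(A|B) = P(A ∩ B) / P(B)
= (1/25) / (1/10)
= 2/5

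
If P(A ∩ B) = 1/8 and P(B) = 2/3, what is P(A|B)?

P(A|B) = P(A ∩ B) / P(B)
= (1/8) / (2/3)
= 3/16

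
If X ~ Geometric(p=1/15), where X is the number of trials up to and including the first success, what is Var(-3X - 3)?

For X ~ Geometric(p=1/15), where X is the number of trials up to and including the first success:
Var(X) = 210
Var(-3X - 3) = (-3)² × Var(X) = 9 × 210 = 1890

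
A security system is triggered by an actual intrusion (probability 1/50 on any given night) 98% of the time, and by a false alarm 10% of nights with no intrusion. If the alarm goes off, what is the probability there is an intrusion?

Let D = the rare event, + = positive/flagged.
P(D) = 1/50
P(+|D) = 98/100 = 49/50
P(+|D') = 10/100 = 1/10
P(+) = P(+|D)P(D) + P(+|D')P(D')
     = \frac{49}{50} × \frac{1}{50} + \frac{1}{10} × \frac{49}{50}
     = \frac{147}{1250}
P(D|+) = P(+|D)P(D)/P(+) = \frac{1}{6}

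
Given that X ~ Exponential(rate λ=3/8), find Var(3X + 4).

For X ~ Exponential(rate λ=3/8):
Var(X) = \frac{64}{9}
Var(3X + 4) = (3)² × Var(X) = 9 × \frac{64}{9} = 64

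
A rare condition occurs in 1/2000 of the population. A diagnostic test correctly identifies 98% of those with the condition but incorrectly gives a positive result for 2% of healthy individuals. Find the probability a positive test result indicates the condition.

Let D = the rare event, + = positive/flagged.
P(D) = 1/2000
P(+|D) = 98/100 = 49/50
P(+|D') = 2/100 = 1/50
P(+) = P(+|D)P(D) + P(+|D')P(D')
     = \frac{49}{50} × \frac{1}{2000} + \frac{1}{50} × \frac{1999}{2000}
     = \frac{64}{3125}
P(D|+) = P(+|D)P(D)/P(+) = \frac{49}{2048}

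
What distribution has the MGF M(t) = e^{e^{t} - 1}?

The MGF M(t) = e^{e^{t} - 1} is the standard form for the Poisson distribution.
Comparing with the known MGF formula identifies: Poisson(λ=1)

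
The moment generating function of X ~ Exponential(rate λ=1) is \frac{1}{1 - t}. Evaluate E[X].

To find E[X], compute M^(1)(0):
M^(1)(t) = \frac{1}{\left(1 - t\right)^{2}}
M^(1)(0) = 1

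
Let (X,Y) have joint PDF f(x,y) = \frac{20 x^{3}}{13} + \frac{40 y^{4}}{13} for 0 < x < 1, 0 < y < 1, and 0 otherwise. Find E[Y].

E[Y] = ∫_0^1 ∫_0^1 y × f(x,y) dx dy
= \frac{55}{78}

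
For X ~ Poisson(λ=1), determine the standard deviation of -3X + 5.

For X ~ Poisson(λ=1):
Var(X) = 1
SD(X) = √(Var(X)) = √(1) = 1
SD(-3X + 5) = |-3| × SD(X) = 3 × 1 = 3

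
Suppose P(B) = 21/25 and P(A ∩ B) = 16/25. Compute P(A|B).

P(A|B) = P(A ∩ B) / P(B)
= (16/25) / (21/25)
= 16/21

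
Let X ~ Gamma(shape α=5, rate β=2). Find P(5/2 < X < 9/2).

P(5/2 < X < 9/2) = ∫_{5/2}^{9/2} f(x) dx
where f(x) = \frac{4 x^{4} e^{- 2 x}}{3}
= \frac{-3563 + 523 e^{4}}{8 e^{9}}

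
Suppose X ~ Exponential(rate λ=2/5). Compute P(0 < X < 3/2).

P(0 < X < 3/2) = ∫_{0}^{3/2} f(x) dx
where f(x) = \frac{2 e^{- \frac{2 x}{5}}}{5}
= 1 - e^{- \frac{3}{5}}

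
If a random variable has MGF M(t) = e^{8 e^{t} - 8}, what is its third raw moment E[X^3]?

To find E[X^3], compute M^(3)(0):
M^(1)(t) = 8 e^{t} e^{8 e^{t} - 8}
M^(2)(t) = 64 e^{2 t} e^{8 e^{t} - 8} + 8 e^{t} e^{8 e^{t} - 8}
M^(3)(t) = 512 e^{3 t} e^{8 e^{t} - 8} + 192 e^{2 t} e^{8 e^{t} - 8} + 8 e^{t} e^{8 e^{t} - 8}
M^(3)(0) = 712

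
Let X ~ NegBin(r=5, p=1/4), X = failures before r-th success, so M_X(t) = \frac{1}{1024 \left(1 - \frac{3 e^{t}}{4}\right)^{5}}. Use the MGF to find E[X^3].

To find E[X^3], compute M^(3)(0):
M^(1)(t) = \frac{15 e^{t}}{4096 \left(1 - \frac{3 e^{t}}{4}\right)^{6}}
M^(2)(t) = \frac{15 e^{t}}{4096 \left(1 - \frac{3 e^{t}}{4}\right)^{6}} + \frac{135 e^{2 t}}{8192 \left(1 - \frac{3 e^{t}}{4}\right)^{7}}
M^(3)(t) = \frac{15 e^{t}}{4096 \left(1 - \frac{3 e^{t}}{4}\right)^{6}} + \frac{405 e^{2 t}}{8192 \left(1 - \frac{3 e^{t}}{4}\right)^{7}} + \frac{2835 e^{3 t}}{32768 \left(1 - \frac{3 e^{t}}{4}\right)^{8}}
M^(3)(0) = 6495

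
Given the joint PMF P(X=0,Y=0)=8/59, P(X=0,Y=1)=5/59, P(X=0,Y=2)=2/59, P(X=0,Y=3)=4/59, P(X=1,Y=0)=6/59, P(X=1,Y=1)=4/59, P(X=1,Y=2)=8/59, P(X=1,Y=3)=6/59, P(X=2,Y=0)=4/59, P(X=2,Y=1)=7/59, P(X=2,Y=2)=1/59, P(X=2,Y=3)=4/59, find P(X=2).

P(X=2) = P(X=2,Y=0) + P(X=2,Y=1) + P(X=2,Y=2) + P(X=2,Y=3)
= 4/59 + 7/59 + 1/59 + 4/59
= 16/59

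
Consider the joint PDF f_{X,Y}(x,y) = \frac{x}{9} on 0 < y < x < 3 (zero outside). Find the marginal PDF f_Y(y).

f_Y(y) = ∫_y^3 \frac{x}{9} dx = \frac{1}{2} - \frac{y^{2}}{18}
for 0 < y < 3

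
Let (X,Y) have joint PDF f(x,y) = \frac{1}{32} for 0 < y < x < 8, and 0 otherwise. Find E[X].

f_X(x) = ∫_0^x \frac{1}{32} dy = \frac{x}{32}
E[X] = ∫_0^8 x × (\frac{x}{32}) dx = \frac{16}{3}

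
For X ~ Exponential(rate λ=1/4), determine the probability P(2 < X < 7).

P(2 < X < 7) = ∫_{2}^{7} f(x) dx
where f(x) = \frac{e^{- \frac{x}{4}}}{4}
= - \frac{1}{e^{\frac{7}{4}}} + e^{- \frac{1}{2}}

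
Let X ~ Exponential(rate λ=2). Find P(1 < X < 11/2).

P(1 < X < 11/2) = ∫_{1}^{11/2} f(x) dx
where f(x) = 2 e^{- 2 x}
= - \frac{1 - e^{9}}{e^{11}}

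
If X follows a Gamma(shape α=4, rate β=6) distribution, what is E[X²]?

Using the identity E[X²] = Var(X) + (E[X])²:
E[X] = \frac{2}{3}
Var(X) = \frac{1}{9}
E[X²] = \frac{1}{9} + (\frac{2}{3})²
= \frac{5}{9}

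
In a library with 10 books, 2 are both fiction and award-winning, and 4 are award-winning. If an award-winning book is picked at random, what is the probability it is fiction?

P(A ∩ B) = 2/10 = 1/5
P(B) = 4/10 = 2/5
P(A|B) = P(A ∩ B) / P(B) = (1/5) / (2/5) = 1/2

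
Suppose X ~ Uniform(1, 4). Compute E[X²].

Using the identity E[X²] = Var(X) + (E[X])²:
E[X] = \frac{5}{2}
Var(X) = \frac{3}{4}
E[X²] = \frac{3}{4} + (\frac{5}{2})²
= 7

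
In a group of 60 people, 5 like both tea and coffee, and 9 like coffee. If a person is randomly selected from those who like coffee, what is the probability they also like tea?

P(A ∩ B) = 5/60 = 1/12
P(B) = 9/60 = 3/20
P(A|B) = P(A ∩ B) / P(B) = (1/12) / (3/20) = 5/9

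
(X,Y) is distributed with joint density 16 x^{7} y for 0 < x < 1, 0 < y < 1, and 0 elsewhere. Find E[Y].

E[Y] = ∫_0^1 ∫_0^1 y × f(x,y) dx dy
= \frac{2}{3}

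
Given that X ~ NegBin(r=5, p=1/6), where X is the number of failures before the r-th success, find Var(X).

For X ~ NegBin(r=5, p=1/6), where X is the number of failures before the r-th success:
Var(X) = 150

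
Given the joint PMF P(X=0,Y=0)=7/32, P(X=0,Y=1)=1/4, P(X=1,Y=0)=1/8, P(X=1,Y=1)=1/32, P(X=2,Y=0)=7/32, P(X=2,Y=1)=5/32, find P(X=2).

P(X=2) = P(X=2,Y=0) + P(X=2,Y=1)
= 7/32 + 5/32
= 3/8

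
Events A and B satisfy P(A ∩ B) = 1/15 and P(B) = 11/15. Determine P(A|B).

P(A|B) = P(A ∩ B) / P(B)
= (1/15) / (11/15)
= 1/11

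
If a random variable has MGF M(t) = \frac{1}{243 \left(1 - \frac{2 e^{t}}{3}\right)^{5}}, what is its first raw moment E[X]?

To find E[X], compute M^(1)(0):
M^(1)(t) = \frac{10 e^{t}}{729 \left(1 - \frac{2 e^{t}}{3}\right)^{6}}
M^(1)(0) = 10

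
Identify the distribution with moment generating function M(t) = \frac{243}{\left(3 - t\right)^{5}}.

The MGF M(t) = \frac{243}{\left(3 - t\right)^{5}} is the standard form for the Gamma distribution.
Comparing with the known MGF formula identifies: Gamma(shape α=5, rate β=3)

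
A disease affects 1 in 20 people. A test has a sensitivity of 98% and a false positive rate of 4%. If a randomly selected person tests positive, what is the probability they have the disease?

Let D = the rare event, + = positive/flagged.
P(D) = 1/20
P(+|D) = 98/100 = 49/50
P(+|D') = 4/100 = 1/25
P(+) = P(+|D)P(D) + P(+|D')P(D')
     = \frac{49}{50} × \frac{1}{20} + \frac{1}{25} × \frac{19}{20}
     = \frac{87}{1000}
P(D|+) = P(+|D)P(D)/P(+) = \frac{49}{87}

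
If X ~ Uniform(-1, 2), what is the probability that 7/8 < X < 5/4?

P(7/8 < X < 5/4) = ∫_{7/8}^{5/4} f(x) dx
where f(x) = \frac{1}{3}
= \frac{1}{8}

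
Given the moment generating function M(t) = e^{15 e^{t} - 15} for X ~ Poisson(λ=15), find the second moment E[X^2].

To find E[X^2], compute M^(2)(0):
M^(1)(t) = 15 e^{t} e^{15 e^{t} - 15}
M^(2)(t) = 225 e^{2 t} e^{15 e^{t} - 15} + 15 e^{t} e^{15 e^{t} - 15}
M^(2)(0) = 240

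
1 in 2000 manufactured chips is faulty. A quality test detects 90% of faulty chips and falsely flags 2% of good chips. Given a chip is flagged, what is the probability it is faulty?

Let D = the rare event, + = positive/flagged.
P(D) = 1/2000
P(+|D) = 90/100 = 9/10
P(+|D') = 2/100 = 1/50
P(+) = P(+|D)P(D) + P(+|D')P(D')
     = \frac{9}{10} × \frac{1}{2000} + \frac{1}{50} × \frac{1999}{2000}
     = \frac{511}{25000}
P(D|+) = P(+|D)P(D)/P(+) = \frac{45}{2044}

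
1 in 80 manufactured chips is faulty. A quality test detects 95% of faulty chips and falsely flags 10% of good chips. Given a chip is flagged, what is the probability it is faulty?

Let D = the rare event, + = positive/flagged.
P(D) = 1/80
P(+|D) = 95/100 = 19/20
P(+|D') = 10/100 = 1/10
P(+) = P(+|D)P(D) + P(+|D')P(D')
     = \frac{19}{20} × \frac{1}{80} + \frac{1}{10} × \frac{79}{80}
     = \frac{177}{1600}
P(D|+) = P(+|D)P(D)/P(+) = \frac{19}{177}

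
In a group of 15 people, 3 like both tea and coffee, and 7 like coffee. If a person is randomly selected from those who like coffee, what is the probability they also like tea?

P(A ∩ B) = 3/15 = 1/5
P(B) = 7/15
P(A|B) = P(A ∩ B) / P(B) = (1/5) / (7/15) = 3/7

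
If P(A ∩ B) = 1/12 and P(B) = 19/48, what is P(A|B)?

P(A|B) = P(A ∩ B) / P(B)
= (1/12) / (19/48)
= 4/19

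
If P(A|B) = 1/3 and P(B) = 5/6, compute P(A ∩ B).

By definition, P(A|B) = P(A ∩ B) / P(B)
So P(A ∩ B) = P(A|B) × P(B)
= 1/3 × 5/6
= 5/18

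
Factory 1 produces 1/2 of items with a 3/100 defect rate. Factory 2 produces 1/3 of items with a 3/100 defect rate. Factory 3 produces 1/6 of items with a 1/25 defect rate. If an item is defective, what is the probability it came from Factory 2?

Using Bayes' theorem:
P(F1) = 1/2, P(D|F1) = 3/100
P(F2) = 1/3, P(D|F2) = 3/100
P(F3) = 1/6, P(D|F3) = 1/25
P(D) = P(D|F1)P(F1) + P(D|F2)P(F2) + P(D|F3)P(F3)
     = \frac{19}{600}
P(F2|D) = P(D|F2)P(F2) / P(D)
= \frac{6}{19}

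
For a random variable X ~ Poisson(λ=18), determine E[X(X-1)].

E[X(X-1)] = E[X² - X] = E[X²] - E[X]
E[X] = 18
E[X²] = Var(X) + (E[X])² = 18 + (18)² = 342
E[X(X-1)] = 342 - 18 = 324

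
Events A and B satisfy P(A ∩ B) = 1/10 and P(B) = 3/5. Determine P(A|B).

P(A|B) = P(A ∩ B) / P(B)
= (1/10) / (3/5)
= 1/6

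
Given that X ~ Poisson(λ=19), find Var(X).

For X ~ Poisson(λ=19):
Var(X) = 19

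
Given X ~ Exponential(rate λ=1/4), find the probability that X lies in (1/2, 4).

P(1/2 < X < 4) = ∫_{1/2}^{4} f(x) dx
where f(x) = \frac{e^{- \frac{x}{4}}}{4}
= - \frac{1}{e} + e^{- \frac{1}{8}}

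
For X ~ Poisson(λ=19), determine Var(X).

For X ~ Poisson(λ=19):
Var(X) = 19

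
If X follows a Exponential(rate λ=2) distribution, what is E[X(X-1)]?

E[X(X-1)] = E[X² - X] = E[X²] - E[X]
E[X] = \frac{1}{2}
E[X²] = Var(X) + (E[X])² = \frac{1}{4} + (\frac{1}{2})² = \frac{1}{2}
E[X(X-1)] = \frac{1}{2} - \frac{1}{2} = 0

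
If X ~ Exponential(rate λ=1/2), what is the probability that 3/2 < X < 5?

P(3/2 < X < 5) = ∫_{3/2}^{5} f(x) dx
where f(x) = \frac{e^{- \frac{x}{2}}}{2}
= - \frac{1}{e^{\frac{5}{2}}} + e^{- \frac{3}{4}}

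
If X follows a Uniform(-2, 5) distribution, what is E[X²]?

Using the identity E[X²] = Var(X) + (E[X])²:
E[X] = \frac{3}{2}
Var(X) = \frac{49}{12}
E[X²] = \frac{49}{12} + (\frac{3}{2})²
= \frac{19}{3}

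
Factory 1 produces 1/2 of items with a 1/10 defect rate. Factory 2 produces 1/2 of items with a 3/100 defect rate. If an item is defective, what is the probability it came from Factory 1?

Using Bayes' theorem:
P(F1) = 1/2, P(D|F1) = 1/10
P(F2) = 1/2, P(D|F2) = 3/100
P(D) = P(D|F1)P(F1) + P(D|F2)P(F2)
     = \frac{13}{200}
P(F1|D) = P(D|F1)P(F1) / P(D)
= \frac{10}{13}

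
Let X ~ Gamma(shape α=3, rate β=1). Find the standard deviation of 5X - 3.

For X ~ Gamma(shape α=3, rate β=1):
Var(X) = 3
SD(X) = √(Var(X)) = √(3) = \sqrt{3}
SD(5X - 3) = |5| × SD(X) = 5 × \sqrt{3} = 5 \sqrt{3}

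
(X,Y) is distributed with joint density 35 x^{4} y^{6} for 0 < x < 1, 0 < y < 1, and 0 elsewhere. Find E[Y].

E[Y] = ∫_0^1 ∫_0^1 y × f(x,y) dx dy
= \frac{7}{8}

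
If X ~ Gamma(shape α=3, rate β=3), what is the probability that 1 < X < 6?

P(1 < X < 6) = ∫_{1}^{6} f(x) dx
where f(x) = \frac{27 x^{2} e^{- 3 x}}{2}
= \frac{-362 + 17 e^{15}}{2 e^{18}}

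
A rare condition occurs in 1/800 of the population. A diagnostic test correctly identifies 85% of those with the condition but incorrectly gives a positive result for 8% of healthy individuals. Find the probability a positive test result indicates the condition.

Let D = the rare event, + = positive/flagged.
P(D) = 1/800
P(+|D) = 85/100 = 17/20
P(+|D') = 8/100 = 2/25
P(+) = P(+|D)P(D) + P(+|D')P(D')
     = \frac{17}{20} × \frac{1}{800} + \frac{2}{25} × \frac{799}{800}
     = \frac{6477}{80000}
P(D|+) = P(+|D)P(D)/P(+) = \frac{5}{381}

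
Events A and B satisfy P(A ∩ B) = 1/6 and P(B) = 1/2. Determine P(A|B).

P(A|B) = P(A ∩ B) / P(B)
= (1/6) / (1/2)
= 1/3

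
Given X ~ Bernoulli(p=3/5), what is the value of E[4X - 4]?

For X ~ Bernoulli(p=3/5):
E[X] = \frac{3}{5}
E[4X - 4] = 4 × E[X] - 4 = - \frac{8}{5}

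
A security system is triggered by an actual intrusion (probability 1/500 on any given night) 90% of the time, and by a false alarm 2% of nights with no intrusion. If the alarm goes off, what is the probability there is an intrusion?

Let D = the rare event, + = positive/flagged.
P(D) = 1/500
P(+|D) = 90/100 = 9/10
P(+|D') = 2/100 = 1/50
P(+) = P(+|D)P(D) + P(+|D')P(D')
     = \frac{9}{10} × \frac{1}{500} + \frac{1}{50} × \frac{499}{500}
     = \frac{68}{3125}
P(D|+) = P(+|D)P(D)/P(+) = \frac{45}{544}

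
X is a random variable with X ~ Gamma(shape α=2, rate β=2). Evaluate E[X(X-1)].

E[X(X-1)] = E[X² - X] = E[X²] - E[X]
E[X] = 1
E[X²] = Var(X) + (E[X])² = \frac{1}{2} + (1)² = \frac{3}{2}
E[X(X-1)] = \frac{3}{2} - 1 = \frac{1}{2}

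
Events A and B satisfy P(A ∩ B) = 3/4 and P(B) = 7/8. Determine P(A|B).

P(A|B) = P(A ∩ B) / P(B)
= (3/4) / (7/8)
= 6/7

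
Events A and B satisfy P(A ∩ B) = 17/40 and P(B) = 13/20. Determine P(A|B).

P(A|B) = P(A ∩ B) / P(B)
= (17/40) / (13/20)
= 17/26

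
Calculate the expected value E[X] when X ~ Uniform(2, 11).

For X ~ Uniform(2, 11), the expected value is:
E[X] = \frac{13}{2}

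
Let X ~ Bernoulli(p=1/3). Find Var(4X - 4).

For X ~ Bernoulli(p=1/3):
Var(X) = \frac{2}{9}
Var(4X - 4) = (4)² × Var(X) = 16 × \frac{2}{9} = \frac{32}{9}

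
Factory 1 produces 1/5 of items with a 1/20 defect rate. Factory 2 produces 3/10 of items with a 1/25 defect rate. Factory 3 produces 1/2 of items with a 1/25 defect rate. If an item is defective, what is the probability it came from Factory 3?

Using Bayes' theorem:
P(F1) = 1/5, P(D|F1) = 1/20
P(F2) = 3/10, P(D|F2) = 1/25
P(F3) = 1/2, P(D|F3) = 1/25
P(D) = P(D|F1)P(F1) + P(D|F2)P(F2) + P(D|F3)P(F3)
     = \frac{21}{500}
P(F3|D) = P(D|F3)P(F3) / P(D)
= \frac{10}{21}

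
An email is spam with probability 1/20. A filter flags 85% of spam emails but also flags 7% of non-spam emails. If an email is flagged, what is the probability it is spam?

Let D = the rare event, + = positive/flagged.
P(D) = 1/20
P(+|D) = 85/100 = 17/20
P(+|D') = 7/100
P(+) = P(+|D)P(D) + P(+|D')P(D')
     = \frac{17}{20} × \frac{1}{20} + \frac{7}{100} × \frac{19}{20}
     = \frac{109}{1000}
P(D|+) = P(+|D)P(D)/P(+) = \frac{85}{218}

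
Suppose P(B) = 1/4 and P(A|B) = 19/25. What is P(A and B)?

By definition, P(A|B) = P(A ∩ B) / P(B)
So P(A ∩ B) = P(A|B) × P(B)
= 19/25 × 1/4
= 19/100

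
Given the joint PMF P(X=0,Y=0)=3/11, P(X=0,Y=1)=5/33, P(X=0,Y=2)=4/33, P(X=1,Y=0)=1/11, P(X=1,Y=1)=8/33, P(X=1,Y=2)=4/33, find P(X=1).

P(X=1) = P(X=1,Y=0) + P(X=1,Y=1) + P(X=1,Y=2)
= 1/11 + 8/33 + 4/33
= 5/11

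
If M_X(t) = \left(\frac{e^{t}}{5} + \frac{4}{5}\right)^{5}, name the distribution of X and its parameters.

The MGF M(t) = \left(\frac{e^{t}}{5} + \frac{4}{5}\right)^{5} is the standard form for the Binomial distribution.
Comparing with the known MGF formula identifies: Binomial(n=5, p=1/5)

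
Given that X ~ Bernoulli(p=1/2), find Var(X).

For X ~ Bernoulli(p=1/2):
Var(X) = \frac{1}{4}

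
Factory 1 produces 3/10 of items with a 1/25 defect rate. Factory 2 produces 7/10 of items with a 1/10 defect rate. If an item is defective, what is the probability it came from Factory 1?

Using Bayes' theorem:
P(F1) = 3/10, P(D|F1) = 1/25
P(F2) = 7/10, P(D|F2) = 1/10
P(D) = P(D|F1)P(F1) + P(D|F2)P(F2)
     = \frac{41}{500}
P(F1|D) = P(D|F1)P(F1) / P(D)
= \frac{6}{41}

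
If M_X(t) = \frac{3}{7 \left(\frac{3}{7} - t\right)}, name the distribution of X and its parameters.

The MGF M(t) = \frac{3}{7 \left(\frac{3}{7} - t\right)} is the standard form for the Exponential distribution.
Comparing with the known MGF formula identifies: Exponential(rate λ=3/7)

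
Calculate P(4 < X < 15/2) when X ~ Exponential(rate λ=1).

P(4 < X < 15/2) = ∫_{4}^{15/2} f(x) dx
where f(x) = e^{- x}
= - \frac{1}{e^{\frac{15}{2}}} + e^{-4}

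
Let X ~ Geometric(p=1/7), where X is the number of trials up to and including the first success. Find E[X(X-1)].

E[X(X-1)] = E[X² - X] = E[X²] - E[X]
E[X] = 7
E[X²] = Var(X) + (E[X])² = 42 + (7)² = 91
E[X(X-1)] = 91 - 7 = 84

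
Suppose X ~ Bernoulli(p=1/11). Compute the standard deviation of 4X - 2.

For X ~ Bernoulli(p=1/11):
Var(X) = \frac{10}{121}
SD(X) = √(Var(X)) = √(\frac{10}{121}) = \frac{\sqrt{10}}{11}
SD(4X - 2) = |4| × SD(X) = 4 × \frac{\sqrt{10}}{11} = \frac{4 \sqrt{10}}{11}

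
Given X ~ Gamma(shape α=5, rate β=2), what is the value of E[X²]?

Using the identity E[X²] = Var(X) + (E[X])²:
E[X] = \frac{5}{2}
Var(X) = \frac{5}{4}
E[X²] = \frac{5}{4} + (\frac{5}{2})²
= \frac{15}{2}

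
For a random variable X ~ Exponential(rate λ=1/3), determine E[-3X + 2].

For X ~ Exponential(rate λ=1/3):
E[X] = 3
E[-3X + 2] = -3 × E[X] + 2 = -7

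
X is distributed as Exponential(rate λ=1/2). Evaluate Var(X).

For X ~ Exponential(rate λ=1/2):
Var(X) = 4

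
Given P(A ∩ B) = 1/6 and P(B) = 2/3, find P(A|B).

P(A|B) = P(A ∩ B) / P(B)
= (1/6) / (2/3)
= 1/4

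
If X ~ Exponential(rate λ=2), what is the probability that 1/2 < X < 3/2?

P(1/2 < X < 3/2) = ∫_{1/2}^{3/2} f(x) dx
where f(x) = 2 e^{- 2 x}
= - \frac{1 - e^{2}}{e^{3}}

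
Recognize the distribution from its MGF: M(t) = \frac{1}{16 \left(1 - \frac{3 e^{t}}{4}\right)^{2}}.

The MGF M(t) = \frac{1}{16 \left(1 - \frac{3 e^{t}}{4}\right)^{2}} is the standard form for the NegativeBinomial distribution.
Comparing with the known MGF formula identifies: NegBin(r=2, p=1/4), X = failures before r-th success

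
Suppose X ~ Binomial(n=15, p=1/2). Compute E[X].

For X ~ Binomial(n=15, p=1/2), the expected value is:
E[X] = \frac{15}{2}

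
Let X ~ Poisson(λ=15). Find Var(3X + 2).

For X ~ Poisson(λ=15):
Var(X) = 15
Var(3X + 2) = (3)² × Var(X) = 9 × 15 = 135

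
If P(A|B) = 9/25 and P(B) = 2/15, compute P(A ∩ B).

By definition, P(A|B) = P(A ∩ B) / P(B)
So P(A ∩ B) = P(A|B) × P(B)
= 9/25 × 2/15
= 6/125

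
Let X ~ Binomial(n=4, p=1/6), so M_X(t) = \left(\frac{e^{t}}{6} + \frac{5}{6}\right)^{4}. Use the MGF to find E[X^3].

To find E[X^3], compute M^(3)(0):
M^(1)(t) = \frac{2 \left(\frac{e^{t}}{6} + \frac{5}{6}\right)^{3} e^{t}}{3}
M^(2)(t) = \frac{2 \left(\frac{e^{t}}{6} + \frac{5}{6}\right)^{3} e^{t}}{3} + \frac{\left(\frac{e^{t}}{6} + \frac{5}{6}\right)^{2} e^{2 t}}{3}
M^(3)(t) = \frac{2 \left(\frac{e^{t}}{6} + \frac{5}{6}\right)^{3} e^{t}}{3} + \left(\frac{e^{t}}{6} + \frac{5}{6}\right)^{2} e^{2 t} + \frac{\left(\frac{e^{t}}{6} + \frac{5}{6}\right) e^{3 t}}{9}
M^(3)(0) = \frac{16}{9}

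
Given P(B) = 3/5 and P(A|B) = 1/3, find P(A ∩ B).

By definition, P(A|B) = P(A ∩ B) / P(B)
So P(A ∩ B) = P(A|B) × P(B)
= 1/3 × 3/5
= 1/5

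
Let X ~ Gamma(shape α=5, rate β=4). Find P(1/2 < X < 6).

P(1/2 < X < 6) = ∫_{1/2}^{6} f(x) dx
where f(x) = \frac{128 x^{4} e^{- 4 x}}{3}
= \frac{-16441 + 7 e^{22}}{e^{24}}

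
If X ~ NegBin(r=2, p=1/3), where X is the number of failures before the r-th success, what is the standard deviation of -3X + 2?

For X ~ NegBin(r=2, p=1/3), where X is the number of failures before the r-th success:
Var(X) = 12
SD(X) = √(Var(X)) = √(12) = 2 \sqrt{3}
SD(-3X + 2) = |-3| × SD(X) = 3 × 2 \sqrt{3} = 6 \sqrt{3}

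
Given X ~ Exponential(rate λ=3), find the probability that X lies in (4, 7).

P(4 < X < 7) = ∫_{4}^{7} f(x) dx
where f(x) = 3 e^{- 3 x}
= - \frac{1 - e^{9}}{e^{21}}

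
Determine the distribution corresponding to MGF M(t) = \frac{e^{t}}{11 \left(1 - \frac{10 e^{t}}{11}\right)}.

The MGF M(t) = \frac{e^{t}}{11 \left(1 - \frac{10 e^{t}}{11}\right)} is the standard form for the Geometric distribution.
Comparing with the known MGF formula identifies: Geometric(p=1/11), X = trial number of first success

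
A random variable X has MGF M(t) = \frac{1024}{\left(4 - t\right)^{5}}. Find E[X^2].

To find E[X^2], compute M^(2)(0):
M^(1)(t) = \frac{5120}{\left(4 - t\right)^{6}}
M^(2)(t) = \frac{30720}{\left(4 - t\right)^{7}}
M^(2)(0) = \frac{15}{8}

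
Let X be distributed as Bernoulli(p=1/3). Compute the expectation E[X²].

Using the identity E[X²] = Var(X) + (E[X])²:
E[X] = \frac{1}{3}
Var(X) = \frac{2}{9}
E[X²] = \frac{2}{9} + (\frac{1}{3})²
= \frac{1}{3}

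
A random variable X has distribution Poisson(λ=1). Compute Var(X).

For X ~ Poisson(λ=1):
Var(X) = 1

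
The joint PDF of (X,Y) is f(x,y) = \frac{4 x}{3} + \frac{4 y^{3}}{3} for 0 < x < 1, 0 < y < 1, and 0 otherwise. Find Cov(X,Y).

E[XY] = ∫∫ xy × f(x,y) dx dy = \frac{16}{45}
E[X] = \frac{11}{18}
E[Y] = \frac{3}{5}
Cov(X,Y) = E[XY] - E[X]E[Y] = - \frac{1}{90}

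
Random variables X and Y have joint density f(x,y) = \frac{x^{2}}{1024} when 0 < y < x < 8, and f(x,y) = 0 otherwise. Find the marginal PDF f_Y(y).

f_Y(y) = ∫_y^8 \frac{x^{2}}{1024} dx = \frac{1}{6} - \frac{y^{3}}{3072}
for 0 < y < 8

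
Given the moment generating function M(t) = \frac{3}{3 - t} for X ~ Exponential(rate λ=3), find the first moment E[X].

To find E[X], compute M^(1)(0):
M^(1)(t) = \frac{3}{\left(3 - t\right)^{2}}
M^(1)(0) = \frac{1}{3}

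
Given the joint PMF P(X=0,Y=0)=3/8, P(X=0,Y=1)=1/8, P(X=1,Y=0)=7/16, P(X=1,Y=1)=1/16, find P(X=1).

P(X=1) = P(X=1,Y=0) + P(X=1,Y=1)
= 7/16 + 1/16
= 1/2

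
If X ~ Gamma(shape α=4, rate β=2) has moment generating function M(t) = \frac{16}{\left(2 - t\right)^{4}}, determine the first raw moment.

To find E[X], compute M^(1)(0):
M^(1)(t) = \frac{64}{\left(2 - t\right)^{5}}
M^(1)(0) = 2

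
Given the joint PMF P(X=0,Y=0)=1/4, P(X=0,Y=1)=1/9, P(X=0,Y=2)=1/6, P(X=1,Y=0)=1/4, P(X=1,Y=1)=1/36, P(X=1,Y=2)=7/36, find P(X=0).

P(X=0) = P(X=0,Y=0) + P(X=0,Y=1) + P(X=0,Y=2)
= 1/4 + 1/9 + 1/6
= 19/36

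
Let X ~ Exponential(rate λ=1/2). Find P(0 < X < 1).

P(0 < X < 1) = ∫_{0}^{1} f(x) dx
where f(x) = \frac{e^{- \frac{x}{2}}}{2}
= 1 - e^{- \frac{1}{2}}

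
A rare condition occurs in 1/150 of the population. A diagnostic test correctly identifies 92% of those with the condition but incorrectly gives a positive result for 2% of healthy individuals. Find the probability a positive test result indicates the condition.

Let D = the rare event, + = positive/flagged.
P(D) = 1/150
P(+|D) = 92/100 = 23/25
P(+|D') = 2/100 = 1/50
P(+) = P(+|D)P(D) + P(+|D')P(D')
     = \frac{23}{25} × \frac{1}{150} + \frac{1}{50} × \frac{149}{150}
     = \frac{13}{500}
P(D|+) = P(+|D)P(D)/P(+) = \frac{46}{195}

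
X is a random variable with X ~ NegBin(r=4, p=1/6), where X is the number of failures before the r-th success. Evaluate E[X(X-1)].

E[X(X-1)] = E[X² - X] = E[X²] - E[X]
E[X] = 20
E[X²] = Var(X) + (E[X])² = 120 + (20)² = 520
E[X(X-1)] = 520 - 20 = 500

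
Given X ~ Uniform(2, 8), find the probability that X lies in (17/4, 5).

P(17/4 < X < 5) = ∫_{17/4}^{5} f(x) dx
where f(x) = \frac{1}{6}
= \frac{1}{8}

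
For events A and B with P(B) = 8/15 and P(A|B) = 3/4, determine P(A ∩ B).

By definition, P(A|B) = P(A ∩ B) / P(B)
So P(A ∩ B) = P(A|B) × P(B)
= 3/4 × 8/15
= 2/5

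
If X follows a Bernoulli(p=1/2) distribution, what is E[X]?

For X ~ Bernoulli(p=1/2), the expected value is:
E[X] = \frac{1}{2}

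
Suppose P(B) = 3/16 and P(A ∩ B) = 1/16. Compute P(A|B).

P(A|B) = P(A ∩ B) / P(B)
= (1/16) / (3/16)
= 1/3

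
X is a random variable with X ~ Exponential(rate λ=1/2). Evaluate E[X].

For X ~ Exponential(rate λ=1/2), the expected value is:
E[X] = 2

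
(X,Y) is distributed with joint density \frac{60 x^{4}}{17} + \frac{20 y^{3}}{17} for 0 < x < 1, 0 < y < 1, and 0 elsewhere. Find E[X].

E[X] = ∫_0^1 ∫_0^1 x × f(x,y) dy dx
= ∫_0^1 ∫_0^1 x × (\frac{60 x^{4}}{17} + \frac{20 y^{3}}{17}) dy dx
= \frac{25}{34}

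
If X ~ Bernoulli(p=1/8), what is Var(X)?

For X ~ Bernoulli(p=1/8):
Var(X) = \frac{7}{64}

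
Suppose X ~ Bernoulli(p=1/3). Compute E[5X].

For X ~ Bernoulli(p=1/3):
E[X] = \frac{1}{3}
E[5X] = 5 × E[X] + 0 = \frac{5}{3}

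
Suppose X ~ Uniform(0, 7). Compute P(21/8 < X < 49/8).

P(21/8 < X < 49/8) = ∫_{21/8}^{49/8} f(x) dx
where f(x) = \frac{1}{7}
= \frac{1}{2}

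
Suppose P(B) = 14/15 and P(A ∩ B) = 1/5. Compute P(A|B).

P(A|B) = P(A ∩ B) / P(B)
= (1/5) / (14/15)
= 3/14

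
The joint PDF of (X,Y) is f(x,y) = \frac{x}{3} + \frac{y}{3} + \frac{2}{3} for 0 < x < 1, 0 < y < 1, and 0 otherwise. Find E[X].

E[X] = ∫_0^1 ∫_0^1 x × f(x,y) dy dx
= ∫_0^1 ∫_0^1 x × (\frac{x}{3} + \frac{y}{3} + \frac{2}{3}) dy dx
= \frac{19}{36}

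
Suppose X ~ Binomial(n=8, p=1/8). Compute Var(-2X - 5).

For X ~ Binomial(n=8, p=1/8):
Var(X) = \frac{7}{8}
Var(-2X - 5) = (-2)² × Var(X) = 4 × \frac{7}{8} = \frac{7}{2}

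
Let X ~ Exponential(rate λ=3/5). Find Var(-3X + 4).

For X ~ Exponential(rate λ=3/5):
Var(X) = \frac{25}{9}
Var(-3X + 4) = (-3)² × Var(X) = 9 × \frac{25}{9} = 25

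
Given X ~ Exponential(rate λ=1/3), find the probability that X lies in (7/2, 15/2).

P(7/2 < X < 15/2) = ∫_{7/2}^{15/2} f(x) dx
where f(x) = \frac{e^{- \frac{x}{3}}}{3}
= - \frac{1}{e^{\frac{5}{2}}} + e^{- \frac{7}{6}}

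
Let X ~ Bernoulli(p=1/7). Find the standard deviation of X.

For X ~ Bernoulli(p=1/7):
Var(X) = \frac{6}{49}
SD(X) = √(Var(X)) = √(\frac{6}{49}) = \frac{\sqrt{6}}{7}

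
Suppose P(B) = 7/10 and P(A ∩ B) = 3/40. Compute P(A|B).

P(A|B) = P(A ∩ B) / P(B)
= (3/40) / (7/10)
= 3/28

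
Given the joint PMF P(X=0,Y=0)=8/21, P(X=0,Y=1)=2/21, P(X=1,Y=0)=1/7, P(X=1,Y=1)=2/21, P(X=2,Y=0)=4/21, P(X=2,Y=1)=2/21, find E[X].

First find marginal of X:
P(X=0) = 10/21
P(X=1) = 5/21
P(X=2) = 2/7
E[X] = 0 × 10/21 + 1 × 5/21 + 2 × 2/7 = 17/21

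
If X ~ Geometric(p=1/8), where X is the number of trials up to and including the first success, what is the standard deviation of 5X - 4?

For X ~ Geometric(p=1/8), where X is the number of trials up to and including the first success:
Var(X) = 56
SD(X) = √(Var(X)) = √(56) = 2 \sqrt{14}
SD(5X - 4) = |5| × SD(X) = 5 × 2 \sqrt{14} = 10 \sqrt{14}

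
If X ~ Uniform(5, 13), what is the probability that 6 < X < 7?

P(6 < X < 7) = ∫_{6}^{7} f(x) dx
where f(x) = \frac{1}{8}
= \frac{1}{8}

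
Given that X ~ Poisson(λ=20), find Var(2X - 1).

For X ~ Poisson(λ=20):
Var(X) = 20
Var(2X - 1) = (2)² × Var(X) = 4 × 20 = 80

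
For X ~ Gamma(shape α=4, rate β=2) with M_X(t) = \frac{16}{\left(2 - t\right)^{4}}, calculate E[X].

To find E[X], compute M^(1)(0):
M^(1)(t) = \frac{64}{\left(2 - t\right)^{5}}
M^(1)(0) = 2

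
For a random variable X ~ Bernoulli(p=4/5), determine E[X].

For X ~ Bernoulli(p=4/5), the expected value is:
E[X] = \frac{4}{5}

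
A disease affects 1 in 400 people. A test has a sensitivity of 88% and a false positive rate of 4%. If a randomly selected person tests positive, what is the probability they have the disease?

Let D = the rare event, + = positive/flagged.
P(D) = 1/400
P(+|D) = 88/100 = 22/25
P(+|D') = 4/100 = 1/25
P(+) = P(+|D)P(D) + P(+|D')P(D')
     = \frac{22}{25} × \frac{1}{400} + \frac{1}{25} × \frac{399}{400}
     = \frac{421}{10000}
P(D|+) = P(+|D)P(D)/P(+) = \frac{22}{421}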